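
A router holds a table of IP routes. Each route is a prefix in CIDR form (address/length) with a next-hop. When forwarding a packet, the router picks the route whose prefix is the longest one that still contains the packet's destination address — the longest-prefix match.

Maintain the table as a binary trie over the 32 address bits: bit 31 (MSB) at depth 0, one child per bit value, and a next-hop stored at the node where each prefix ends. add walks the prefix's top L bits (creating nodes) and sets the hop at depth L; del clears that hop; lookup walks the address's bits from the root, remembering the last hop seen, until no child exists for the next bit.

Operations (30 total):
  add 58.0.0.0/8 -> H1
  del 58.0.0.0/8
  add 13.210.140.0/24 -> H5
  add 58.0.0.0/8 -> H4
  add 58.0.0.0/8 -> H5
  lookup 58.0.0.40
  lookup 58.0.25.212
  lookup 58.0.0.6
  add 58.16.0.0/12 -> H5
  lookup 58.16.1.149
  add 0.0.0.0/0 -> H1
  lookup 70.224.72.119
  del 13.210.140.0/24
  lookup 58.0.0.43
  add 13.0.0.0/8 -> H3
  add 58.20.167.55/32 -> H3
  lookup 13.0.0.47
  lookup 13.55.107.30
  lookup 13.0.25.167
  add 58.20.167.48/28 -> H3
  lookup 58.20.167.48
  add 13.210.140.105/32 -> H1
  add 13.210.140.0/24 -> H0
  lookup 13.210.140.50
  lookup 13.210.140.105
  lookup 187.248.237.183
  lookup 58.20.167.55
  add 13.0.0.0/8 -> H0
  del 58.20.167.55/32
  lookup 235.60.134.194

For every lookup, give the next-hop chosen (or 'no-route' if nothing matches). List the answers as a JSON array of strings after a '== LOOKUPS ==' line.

Process each operation:
  add 58.0.0.0/8 -> H1 at depth 8
  del 58.0.0.0/8 (clear depth 8)
  add 13.210.140.0/24 -> H5 at depth 24
  add 58.0.0.0/8 -> H4 at depth 8
  add 58.0.0.0/8 -> H5 at depth 8
  ? 58.0.0.40  path d0:-→d1:-→d2:-→d3:-→d4:-→d5:-→d6:-→d7:-→d8:H5  best=H5
  ? 58.0.25.212  path d0:-→d1:-→d2:-→d3:-→d4:-→d5:-→d6:-→d7:-→d8:H5  best=H5
  ? 58.0.0.6  path d0:-→d1:-→d2:-→d3:-→d4:-→d5:-→d6:-→d7:-→d8:H5  best=H5
  add 58.16.0.0/12 -> H5 at depth 12
  ? 58.16.1.149  path d0:-→d1:-→d2:-→d3:-→d4:-→d5:-→d6:-→d7:-→d8:H5→d9:-→d10:-→d11:-→d12:H5  best=H5
  add 0.0.0.0/0 -> H1 at depth 0
  ? 70.224.72.119  path d0:H1→d1:-  best=H1
  del 13.210.140.0/24 (clear depth 24)
  ? 58.0.0.43  path d0:H1→d1:-→d2:-→d3:-→d4:-→d5:-→d6:-→d7:-→d8:H5→d9:-→d10:-→d11:-  best=H5
  add 13.0.0.0/8 -> H3 at depth 8
  add 58.20.167.55/32 -> H3 at depth 32
  ? 13.0.0.47  path d0:H1→d1:-→d2:-→d3:-→d4:-→d5:-→d6:-→d7:-→d8:H3  best=H3
  ? 13.55.107.30  path d0:H1→d1:-→d2:-→d3:-→d4:-→d5:-→d6:-→d7:-→d8:H3  best=H3
  ? 13.0.25.167  path d0:H1→d1:-→d2:-→d3:-→d4:-→d5:-→d6:-→d7:-→d8:H3  best=H3
  add 58.20.167.48/28 -> H3 at depth 28
  ? 58.20.167.48  path d0:H1→d1:-→d2:-→d3:-→d4:-→d5:-→d6:-→d7:-→d8:H5→d9:-→d10:-→d11:-→d12:H5→d13:-→d14:-→d15:-→d16:-→d17:-→d18:-→d19:-→d20:-→d21:-→d22:-→d23:-→d24:-→d25:-→d26:-→d27:-→d28:H3→d29:-  best=H3
  add 13.210.140.105/32 -> H1 at depth 32
  add 13.210.140.0/24 -> H0 at depth 24
  ? 13.210.140.50  path d0:H1→d1:-→d2:-→d3:-→d4:-→d5:-→d6:-→d7:-→d8:H3→d9:-→d10:-→d11:-→d12:-→d13:-→d14:-→d15:-→d16:-→d17:-→d18:-→d19:-→d20:-→d21:-→d22:-→d23:-→d24:H0→d25:-  best=H0
  ? 13.210.140.105  path d0:H1→d1:-→d2:-→d3:-→d4:-→d5:-→d6:-→d7:-→d8:H3→d9:-→d10:-→d11:-→d12:-→d13:-→d14:-→d15:-→d16:-→d17:-→d18:-→d19:-→d20:-→d21:-→d22:-→d23:-→d24:H0→d25:-→d26:-→d27:-→d28:-→d29:-→d30:-→d31:-→d32:H1  best=H1
  ? 187.248.237.183  path d0:H1  best=H1
  ? 58.20.167.55  path d0:H1→d1:-→d2:-→d3:-→d4:-→d5:-→d6:-→d7:-→d8:H5→d9:-→d10:-→d11:-→d12:H5→d13:-→d14:-→d15:-→d16:-→d17:-→d18:-→d19:-→d20:-→d21:-→d22:-→d23:-→d24:-→d25:-→d26:-→d27:-→d28:H3→d29:-→d30:-→d31:-→d32:H3  best=H3
  add 13.0.0.0/8 -> H0 at depth 8
  del 58.20.167.55/32 (clear depth 32)
  ? 235.60.134.194  path d0:H1  best=H1

== LOOKUPS ==
["H5","H5","H5","H5","H1","H5","H3","H3","H3","H3","H0","H1","H1","H3","H1"]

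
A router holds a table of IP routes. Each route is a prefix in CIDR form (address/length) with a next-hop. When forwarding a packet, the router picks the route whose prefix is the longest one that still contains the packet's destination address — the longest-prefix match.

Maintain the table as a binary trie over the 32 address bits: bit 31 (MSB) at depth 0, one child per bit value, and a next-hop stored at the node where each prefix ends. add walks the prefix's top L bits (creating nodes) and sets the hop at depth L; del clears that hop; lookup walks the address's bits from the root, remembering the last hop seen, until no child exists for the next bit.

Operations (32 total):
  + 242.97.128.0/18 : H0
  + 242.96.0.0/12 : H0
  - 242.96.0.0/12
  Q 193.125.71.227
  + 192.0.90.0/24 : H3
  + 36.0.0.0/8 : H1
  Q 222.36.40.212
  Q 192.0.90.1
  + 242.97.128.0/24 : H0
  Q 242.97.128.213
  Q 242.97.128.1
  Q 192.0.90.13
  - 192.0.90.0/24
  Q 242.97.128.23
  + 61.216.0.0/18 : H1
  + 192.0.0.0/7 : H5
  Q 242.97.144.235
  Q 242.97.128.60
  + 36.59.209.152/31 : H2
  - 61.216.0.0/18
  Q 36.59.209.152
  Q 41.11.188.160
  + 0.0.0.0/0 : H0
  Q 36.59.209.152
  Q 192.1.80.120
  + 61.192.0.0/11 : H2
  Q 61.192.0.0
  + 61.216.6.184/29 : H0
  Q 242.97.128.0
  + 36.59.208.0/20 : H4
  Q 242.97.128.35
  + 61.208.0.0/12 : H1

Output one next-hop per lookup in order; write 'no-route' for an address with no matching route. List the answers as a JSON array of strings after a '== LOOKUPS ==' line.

Process each operation:
  + 242.97.128.0/18 (H0) depth=18
  + 242.96.0.0/12 (H0) depth=12
  - 242.96.0.0/12 clear@12
  ? 193.125.71.227  path d0:-→d1:-→d2:-  best=no-route
  + 192.0.90.0/24 (H3) depth=24
  + 36.0.0.0/8 (H1) depth=8
  ? 222.36.40.212  path d0:-→d1:-→d2:-→d3:-  best=no-route
  ? 192.0.90.1  path d0:-→d1:-→d2:-→d3:-→d4:-→d5:-→d6:-→d7:-→d8:-→d9:-→d10:-→d11:-→d12:-→d13:-→d14:-→d15:-→d16:-→d17:-→d18:-→d19:-→d20:-→d21:-→d22:-→d23:-→d24:H3  best=H3
  + 242.97.128.0/24 (H0) depth=24
  ? 242.97.128.213  path d0:-→d1:-→d2:-→d3:-→d4:-→d5:-→d6:-→d7:-→d8:-→d9:-→d10:-→d11:-→d12:-→d13:-→d14:-→d15:-→d16:-→d17:-→d18:H0→d19:-→d20:-→d21:-→d22:-→d23:-→d24:H0  best=H0
  ? 242.97.128.1  path d0:-→d1:-→d2:-→d3:-→d4:-→d5:-→d6:-→d7:-→d8:-→d9:-→d10:-→d11:-→d12:-→d13:-→d14:-→d15:-→d16:-→d17:-→d18:H0→d19:-→d20:-→d21:-→d22:-→d23:-→d24:H0  best=H0
  ? 192.0.90.13  path d0:-→d1:-→d2:-→d3:-→d4:-→d5:-→d6:-→d7:-→d8:-→d9:-→d10:-→d11:-→d12:-→d13:-→d14:-→d15:-→d16:-→d17:-→d18:-→d19:-→d20:-→d21:-→d22:-→d23:-→d24:H3  best=H3
  - 192.0.90.0/24 clear@24
  ? 242.97.128.23  path d0:-→d1:-→d2:-→d3:-→d4:-→d5:-→d6:-→d7:-→d8:-→d9:-→d10:-→d11:-→d12:-→d13:-→d14:-→d15:-→d16:-→d17:-→d18:H0→d19:-→d20:-→d21:-→d22:-→d23:-→d24:H0  best=H0
  + 61.216.0.0/18 (H1) depth=18
  + 192.0.0.0/7 (H5) depth=7
  ? 242.97.144.235  path d0:-→d1:-→d2:-→d3:-→d4:-→d5:-→d6:-→d7:-→d8:-→d9:-→d10:-→d11:-→d12:-→d13:-→d14:-→d15:-→d16:-→d17:-→d18:H0→d19:-  best=H0
  ? 242.97.128.60  path d0:-→d1:-→d2:-→d3:-→d4:-→d5:-→d6:-→d7:-→d8:-→d9:-→d10:-→d11:-→d12:-→d13:-→d14:-→d15:-→d16:-→d17:-→d18:H0→d19:-→d20:-→d21:-→d22:-→d23:-→d24:H0  best=H0
  + 36.59.209.152/31 (H2) depth=31
  - 61.216.0.0/18 clear@18
  ? 36.59.209.152  path d0:-→d1:-→d2:-→d3:-→d4:-→d5:-→d6:-→d7:-→d8:H1→d9:-→d10:-→d11:-→d12:-→d13:-→d14:-→d15:-→d16:-→d17:-→d18:-→d19:-→d20:-→d21:-→d22:-→d23:-→d24:-→d25:-→d26:-→d27:-→d28:-→d29:-→d30:-→d31:H2  best=H2
  ? 41.11.188.160  path d0:-→d1:-→d2:-→d3:-→d4:-  best=no-route
  + 0.0.0.0/0 (H0) depth=0
  ? 36.59.209.152  path d0:H0→d1:-→d2:-→d3:-→d4:-→d5:-→d6:-→d7:-→d8:H1→d9:-→d10:-→d11:-→d12:-→d13:-→d14:-→d15:-→d16:-→d17:-→d18:-→d19:-→d20:-→d21:-→d22:-→d23:-→d24:-→d25:-→d26:-→d27:-→d28:-→d29:-→d30:-→d31:H2  best=H2
  ? 192.1.80.120  path d0:H0→d1:-→d2:-→d3:-→d4:-→d5:-→d6:-→d7:H5→d8:-→d9:-→d10:-→d11:-→d12:-→d13:-→d14:-→d15:-  best=H5
  + 61.192.0.0/11 (H2) depth=11
  ? 61.192.0.0  path d0:H0→d1:-→d2:-→d3:-→d4:-→d5:-→d6:-→d7:-→d8:-→d9:-→d10:-→d11:H2  best=H2
  + 61.216.6.184/29 (H0) depth=29
  ? 242.97.128.0  path d0:H0→d1:-→d2:-→d3:-→d4:-→d5:-→d6:-→d7:-→d8:-→d9:-→d10:-→d11:-→d12:-→d13:-→d14:-→d15:-→d16:-→d17:-→d18:H0→d19:-→d20:-→d21:-→d22:-→d23:-→d24:H0  best=H0
  + 36.59.208.0/20 (H4) depth=20
  ? 242.97.128.35  path d0:H0→d1:-→d2:-→d3:-→d4:-→d5:-→d6:-→d7:-→d8:-→d9:-→d10:-→d11:-→d12:-→d13:-→d14:-→d15:-→d16:-→d17:-→d18:H0→d19:-→d20:-→d21:-→d22:-→d23:-→d24:H0  best=H0
  + 61.208.0.0/12 (H1) depth=12

== LOOKUPS ==
["no-route","no-route","H3","H0","H0","H3","H0","H0","H0","H2","no-route","H2","H5","H2","H0","H0"]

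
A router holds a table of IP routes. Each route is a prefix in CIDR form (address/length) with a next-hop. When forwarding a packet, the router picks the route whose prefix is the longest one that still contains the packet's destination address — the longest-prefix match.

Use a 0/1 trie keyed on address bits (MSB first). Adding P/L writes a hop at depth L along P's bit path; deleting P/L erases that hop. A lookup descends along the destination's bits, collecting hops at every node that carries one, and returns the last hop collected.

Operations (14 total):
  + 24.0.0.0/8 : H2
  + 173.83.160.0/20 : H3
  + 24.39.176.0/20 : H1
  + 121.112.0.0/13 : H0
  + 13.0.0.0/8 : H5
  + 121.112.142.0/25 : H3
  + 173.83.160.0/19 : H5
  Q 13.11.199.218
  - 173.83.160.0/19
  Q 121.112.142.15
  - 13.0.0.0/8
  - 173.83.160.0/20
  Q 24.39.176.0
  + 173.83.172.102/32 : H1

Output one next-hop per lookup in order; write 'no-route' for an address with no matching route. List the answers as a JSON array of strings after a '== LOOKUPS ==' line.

Trace:
  add 24.0.0.0/8 -> H2 at depth 8
  add 173.83.160.0/20 -> H3 at depth 20
  add 24.39.176.0/20 -> H1 at depth 20
  add 121.112.0.0/13 -> H0 at depth 13
  add 13.0.0.0/8 -> H5 at depth 8
  add 121.112.142.0/25 -> H3 at depth 25
  add 173.83.160.0/19 -> H5 at depth 19
  ? 13.11.199.218  path d0:-→d1:-→d2:-→d3:-→d4:-→d5:-→d6:-→d7:-→d8:H5  best=H5
  - 173.83.160.0/19 clear@19
  ? 121.112.142.15  path d0:-→d1:-→d2:-→d3:-→d4:-→d5:-→d6:-→d7:-→d8:-→d9:-→d10:-→d11:-→d12:-→d13:H0→d14:-→d15:-→d16:-→d17:-→d18:-→d19:-→d20:-→d21:-→d22:-→d23:-→d24:-→d25:H3  best=H3
  - 13.0.0.0/8 clear@8
  - 173.83.160.0/20 clear@20
  ? 24.39.176.0  path d0:-→d1:-→d2:-→d3:-→d4:-→d5:-→d6:-→d7:-→d8:H2→d9:-→d10:-→d11:-→d12:-→d13:-→d14:-→d15:-→d16:-→d17:-→d18:-→d19:-→d20:H1  best=H1
  add 173.83.172.102/32 -> H1 at depth 32

== LOOKUPS ==
["H5","H3","H1"]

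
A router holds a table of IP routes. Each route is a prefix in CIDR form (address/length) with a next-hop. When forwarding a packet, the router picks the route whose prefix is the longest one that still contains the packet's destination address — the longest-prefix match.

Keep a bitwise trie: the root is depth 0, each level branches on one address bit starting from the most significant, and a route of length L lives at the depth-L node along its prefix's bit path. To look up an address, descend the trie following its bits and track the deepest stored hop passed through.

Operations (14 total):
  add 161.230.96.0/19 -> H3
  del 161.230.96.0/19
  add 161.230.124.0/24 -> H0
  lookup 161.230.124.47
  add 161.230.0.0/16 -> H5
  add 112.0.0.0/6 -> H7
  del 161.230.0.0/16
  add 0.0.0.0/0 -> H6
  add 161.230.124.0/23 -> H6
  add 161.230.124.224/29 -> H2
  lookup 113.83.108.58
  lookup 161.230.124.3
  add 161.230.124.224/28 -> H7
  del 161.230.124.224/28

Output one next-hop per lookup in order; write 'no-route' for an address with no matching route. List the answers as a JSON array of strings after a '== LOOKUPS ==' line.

Process each operation:
  + 161.230.96.0/19 (H3) depth=19
  del 161.230.96.0/19 (clear depth 19)
  + 161.230.124.0/24 (H0) depth=24
  lookup 161.230.124.47: bits 101000011110011001111100 walk d0:-→d1:-→d2:-→d3:-→d4:-→d5:-→d6:-→d7:-→d8:-→d9:-→d10:-→d11:-→d12:-→d13:-→d14:-→d15:-→d16:-→d17:-→d18:-→d19:-→d20:-→d21:-→d22:-→d23:-→d24:H0 -> H0
  + 161.230.0.0/16 (H5) depth=16
  + 112.0.0.0/6 (H7) depth=6
  del 161.230.0.0/16 (clear depth 16)
  + 0.0.0.0/0 (H6) depth=0
  + 161.230.124.0/23 (H6) depth=23
  + 161.230.124.224/29 (H2) depth=29
  lookup 113.83.108.58: bits 011100 walk d0:H6→d1:-→d2:-→d3:-→d4:-→d5:-→d6:H7 -> H7
  lookup 161.230.124.3: bits 101000011110011001111100 walk d0:H6→d1:-→d2:-→d3:-→d4:-→d5:-→d6:-→d7:-→d8:-→d9:-→d10:-→d11:-→d12:-→d13:-→d14:-→d15:-→d16:-→d17:-→d18:-→d19:-→d20:-→d21:-→d22:-→d23:H6→d24:H0 -> H0
  + 161.230.124.224/28 (H7) depth=28
  del 161.230.124.224/28 (clear depth 28)

== LOOKUPS ==
["H0","H7","H0"]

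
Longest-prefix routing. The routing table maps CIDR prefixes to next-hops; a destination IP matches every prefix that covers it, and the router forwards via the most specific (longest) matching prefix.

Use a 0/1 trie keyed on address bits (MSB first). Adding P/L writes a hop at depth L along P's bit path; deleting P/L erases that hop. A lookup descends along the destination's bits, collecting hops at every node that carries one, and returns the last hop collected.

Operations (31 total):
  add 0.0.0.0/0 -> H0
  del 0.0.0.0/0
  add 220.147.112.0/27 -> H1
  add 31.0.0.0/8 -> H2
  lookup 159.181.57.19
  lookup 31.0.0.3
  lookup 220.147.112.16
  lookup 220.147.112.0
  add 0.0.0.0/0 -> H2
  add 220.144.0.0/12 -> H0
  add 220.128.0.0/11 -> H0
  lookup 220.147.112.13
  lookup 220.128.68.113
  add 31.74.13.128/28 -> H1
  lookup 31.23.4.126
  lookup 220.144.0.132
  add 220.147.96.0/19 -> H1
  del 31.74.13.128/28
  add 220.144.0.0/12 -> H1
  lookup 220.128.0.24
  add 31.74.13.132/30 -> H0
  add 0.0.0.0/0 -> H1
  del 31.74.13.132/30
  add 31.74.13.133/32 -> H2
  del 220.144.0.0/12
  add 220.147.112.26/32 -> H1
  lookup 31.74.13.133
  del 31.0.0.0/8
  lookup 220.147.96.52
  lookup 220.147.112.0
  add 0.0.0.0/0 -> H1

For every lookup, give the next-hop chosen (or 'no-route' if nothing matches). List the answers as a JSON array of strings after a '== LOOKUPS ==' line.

Process each operation:
  add 0.0.0.0/0 -> H0 at depth 0
  - 0.0.0.0/0 clear@0
  add 220.147.112.0/27 -> H1 at depth 27
  add 31.0.0.0/8 -> H2 at depth 8
  Q 159.181.57.19: descend 1 ; hops seen [∅] ; pick no-route
  Q 31.0.0.3: descend 00011111 ; hops seen [H2] ; pick H2
  Q 220.147.112.16: descend 110111001001001101110000000 ; hops seen [H1] ; pick H1
  Q 220.147.112.0: descend 110111001001001101110000000 ; hops seen [H1] ; pick H1
  add 0.0.0.0/0 -> H2 at depth 0
  add 220.144.0.0/12 -> H0 at depth 12
  add 220.128.0.0/11 -> H0 at depth 11
  Q 220.147.112.13: descend 110111001001001101110000000 ; hops seen [H2,H0,H0,H1] ; pick H1
  Q 220.128.68.113: descend 11011100100 ; hops seen [H2,H0] ; pick H0
  add 31.74.13.128/28 -> H1 at depth 28
  Q 31.23.4.126: descend 000111110 ; hops seen [H2,H2] ; pick H2
  Q 220.144.0.132: descend 11011100100100 ; hops seen [H2,H0,H0] ; pick H0
  add 220.147.96.0/19 -> H1 at depth 19
  - 31.74.13.128/28 clear@28
  add 220.144.0.0/12 -> H1 at depth 12
  Q 220.128.0.24: descend 11011100100 ; hops seen [H2,H0] ; pick H0
  add 31.74.13.132/30 -> H0 at depth 30
  add 0.0.0.0/0 -> H1 at depth 0
  - 31.74.13.132/30 clear@30
  add 31.74.13.133/32 -> H2 at depth 32
  - 220.144.0.0/12 clear@12
  add 220.147.112.26/32 -> H1 at depth 32
  Q 31.74.13.133: descend 00011111010010100000110110000101 ; hops seen [H1,H2,H2] ; pick H2
  - 31.0.0.0/8 clear@8
  Q 220.147.96.52: descend 1101110010010011011 ; hops seen [H1,H0,H1] ; pick H1
  Q 220.147.112.0: descend 110111001001001101110000000 ; hops seen [H1,H0,H1,H1] ; pick H1
  add 0.0.0.0/0 -> H1 at depth 0

== LOOKUPS ==
["no-route","H2","H1","H1","H1","H0","H2","H0","H0","H2","H1","H1"]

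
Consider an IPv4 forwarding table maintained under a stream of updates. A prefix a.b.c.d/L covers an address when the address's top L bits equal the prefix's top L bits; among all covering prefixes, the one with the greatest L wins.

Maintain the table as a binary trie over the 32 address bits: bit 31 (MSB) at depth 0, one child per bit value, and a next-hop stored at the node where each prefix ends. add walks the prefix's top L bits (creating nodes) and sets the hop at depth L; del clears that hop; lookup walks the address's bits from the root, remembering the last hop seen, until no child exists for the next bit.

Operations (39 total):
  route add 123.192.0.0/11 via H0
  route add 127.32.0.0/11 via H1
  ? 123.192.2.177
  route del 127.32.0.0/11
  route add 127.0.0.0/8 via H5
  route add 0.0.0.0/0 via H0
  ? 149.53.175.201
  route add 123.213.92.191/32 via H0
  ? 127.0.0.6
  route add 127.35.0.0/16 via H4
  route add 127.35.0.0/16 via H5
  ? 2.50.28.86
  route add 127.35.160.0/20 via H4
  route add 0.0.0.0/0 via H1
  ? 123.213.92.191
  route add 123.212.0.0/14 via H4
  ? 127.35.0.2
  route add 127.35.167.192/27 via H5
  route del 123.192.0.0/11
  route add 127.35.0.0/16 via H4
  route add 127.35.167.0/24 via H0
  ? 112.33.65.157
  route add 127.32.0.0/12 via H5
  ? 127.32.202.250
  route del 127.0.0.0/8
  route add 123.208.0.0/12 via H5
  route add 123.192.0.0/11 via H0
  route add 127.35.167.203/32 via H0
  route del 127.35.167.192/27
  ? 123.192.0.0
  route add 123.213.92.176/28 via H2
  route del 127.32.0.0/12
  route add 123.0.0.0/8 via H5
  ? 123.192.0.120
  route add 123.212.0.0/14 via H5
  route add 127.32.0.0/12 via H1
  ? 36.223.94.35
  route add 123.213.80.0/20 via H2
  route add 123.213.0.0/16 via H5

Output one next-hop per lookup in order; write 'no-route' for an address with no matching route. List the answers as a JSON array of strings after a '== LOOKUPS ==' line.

Trace:
  add 123.192.0.0/11 -> H0 at depth 11
  add 127.32.0.0/11 -> H1 at depth 11
  ? 123.192.2.177  path d0:-→d1:-→d2:-→d3:-→d4:-→d5:-→d6:-→d7:-→d8:-→d9:-→d10:-→d11:H0  best=H0
  del 127.32.0.0/11 (clear depth 11)
  add 127.0.0.0/8 -> H5 at depth 8
  add 0.0.0.0/0 -> H0 at depth 0
  ? 149.53.175.201  path d0:H0  best=H0
  add 123.213.92.191/32 -> H0 at depth 32
  ? 127.0.0.6  path d0:H0→d1:-→d2:-→d3:-→d4:-→d5:-→d6:-→d7:-→d8:H5→d9:-→d10:-  best=H5
  add 127.35.0.0/16 -> H4 at depth 16
  add 127.35.0.0/16 -> H5 at depth 16
  ? 2.50.28.86  path d0:H0→d1:-  best=H0
  add 127.35.160.0/20 -> H4 at depth 20
  add 0.0.0.0/0 -> H1 at depth 0
  ? 123.213.92.191  path d0:H1→d1:-→d2:-→d3:-→d4:-→d5:-→d6:-→d7:-→d8:-→d9:-→d10:-→d11:H0→d12:-→d13:-→d14:-→d15:-→d16:-→d17:-→d18:-→d19:-→d20:-→d21:-→d22:-→d23:-→d24:-→d25:-→d26:-→d27:-→d28:-→d29:-→d30:-→d31:-→d32:H0  best=H0
  add 123.212.0.0/14 -> H4 at depth 14
  ? 127.35.0.2  path d0:H1→d1:-→d2:-→d3:-→d4:-→d5:-→d6:-→d7:-→d8:H5→d9:-→d10:-→d11:-→d12:-→d13:-→d14:-→d15:-→d16:H5  best=H5
  add 127.35.167.192/27 -> H5 at depth 27
  del 123.192.0.0/11 (clear depth 11)
  add 127.35.0.0/16 -> H4 at depth 16
  add 127.35.167.0/24 -> H0 at depth 24
  ? 112.33.65.157  path d0:H1→d1:-→d2:-→d3:-→d4:-  best=H1
  add 127.32.0.0/12 -> H5 at depth 12
  ? 127.32.202.250  path d0:H1→d1:-→d2:-→d3:-→d4:-→d5:-→d6:-→d7:-→d8:H5→d9:-→d10:-→d11:-→d12:H5→d13:-→d14:-  best=H5
  del 127.0.0.0/8 (clear depth 8)
  add 123.208.0.0/12 -> H5 at depth 12
  add 123.192.0.0/11 -> H0 at depth 11
  add 127.35.167.203/32 -> H0 at depth 32
  del 127.35.167.192/27 (clear depth 27)
  ? 123.192.0.0  path d0:H1→d1:-→d2:-→d3:-→d4:-→d5:-→d6:-→d7:-→d8:-→d9:-→d10:-→d11:H0  best=H0
  add 123.213.92.176/28 -> H2 at depth 28
  del 127.32.0.0/12 (clear depth 12)
  add 123.0.0.0/8 -> H5 at depth 8
  ? 123.192.0.120  path d0:H1→d1:-→d2:-→d3:-→d4:-→d5:-→d6:-→d7:-→d8:H5→d9:-→d10:-→d11:H0  best=H0
  add 123.212.0.0/14 -> H5 at depth 14
  add 127.32.0.0/12 -> H1 at depth 12
  ? 36.223.94.35  path d0:H1→d1:-  best=H1
  add 123.213.80.0/20 -> H2 at depth 20
  add 123.213.0.0/16 -> H5 at depth 16

== LOOKUPS ==
["H0","H0","H5","H0","H0","H5","H1","H5","H0","H0","H1"]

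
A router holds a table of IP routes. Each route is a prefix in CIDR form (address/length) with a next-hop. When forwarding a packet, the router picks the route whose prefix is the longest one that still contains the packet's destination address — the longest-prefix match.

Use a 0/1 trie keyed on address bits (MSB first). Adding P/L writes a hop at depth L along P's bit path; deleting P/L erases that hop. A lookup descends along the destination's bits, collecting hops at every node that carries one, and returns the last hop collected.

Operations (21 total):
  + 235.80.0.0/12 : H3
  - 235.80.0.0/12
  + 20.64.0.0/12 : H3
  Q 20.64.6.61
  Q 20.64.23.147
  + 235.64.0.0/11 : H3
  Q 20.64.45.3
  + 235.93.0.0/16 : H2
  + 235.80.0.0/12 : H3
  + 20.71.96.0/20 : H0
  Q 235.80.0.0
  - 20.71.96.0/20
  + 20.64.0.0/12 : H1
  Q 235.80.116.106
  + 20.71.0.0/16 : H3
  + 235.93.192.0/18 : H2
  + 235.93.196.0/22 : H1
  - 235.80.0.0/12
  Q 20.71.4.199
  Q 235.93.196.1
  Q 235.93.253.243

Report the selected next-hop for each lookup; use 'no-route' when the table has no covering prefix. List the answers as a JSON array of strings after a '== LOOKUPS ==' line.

Process each operation:
  + 235.80.0.0/12 (H3) depth=12
  - 235.80.0.0/12 clear@12
  + 20.64.0.0/12 (H3) depth=12
  lookup 20.64.6.61: bits 000101000100 walk d0:-→d1:-→d2:-→d3:-→d4:-→d5:-→d6:-→d7:-→d8:-→d9:-→d10:-→d11:-→d12:H3 -> H3
  lookup 20.64.23.147: bits 000101000100 walk d0:-→d1:-→d2:-→d3:-→d4:-→d5:-→d6:-→d7:-→d8:-→d9:-→d10:-→d11:-→d12:H3 -> H3
  + 235.64.0.0/11 (H3) depth=11
  lookup 20.64.45.3: bits 000101000100 walk d0:-→d1:-→d2:-→d3:-→d4:-→d5:-→d6:-→d7:-→d8:-→d9:-→d10:-→d11:-→d12:H3 -> H3
  + 235.93.0.0/16 (H2) depth=16
  + 235.80.0.0/12 (H3) depth=12
  + 20.71.96.0/20 (H0) depth=20
  lookup 235.80.0.0: bits 111010110101 walk d0:-→d1:-→d2:-→d3:-→d4:-→d5:-→d6:-→d7:-→d8:-→d9:-→d10:-→d11:H3→d12:H3 -> H3
  - 20.71.96.0/20 clear@20
  + 20.64.0.0/12 (H1) depth=12
  lookup 235.80.116.106: bits 111010110101 walk d0:-→d1:-→d2:-→d3:-→d4:-→d5:-→d6:-→d7:-→d8:-→d9:-→d10:-→d11:H3→d12:H3 -> H3
  + 20.71.0.0/16 (H3) depth=16
  + 235.93.192.0/18 (H2) depth=18
  + 235.93.196.0/22 (H1) depth=22
  - 235.80.0.0/12 clear@12
  lookup 20.71.4.199: bits 00010100010001110 walk d0:-→d1:-→d2:-→d3:-→d4:-→d5:-→d6:-→d7:-→d8:-→d9:-→d10:-→d11:-→d12:H1→d13:-→d14:-→d15:-→d16:H3→d17:- -> H3
  lookup 235.93.196.1: bits 1110101101011101110001 walk d0:-→d1:-→d2:-→d3:-→d4:-→d5:-→d6:-→d7:-→d8:-→d9:-→d10:-→d11:H3→d12:-→d13:-→d14:-→d15:-→d16:H2→d17:-→d18:H2→d19:-→d20:-→d21:-→d22:H1 -> H1
  lookup 235.93.253.243: bits 111010110101110111 walk d0:-→d1:-→d2:-→d3:-→d4:-→d5:-→d6:-→d7:-→d8:-→d9:-→d10:-→d11:H3→d12:-→d13:-→d14:-→d15:-→d16:H2→d17:-→d18:H2 -> H2

== LOOKUPS ==
["H3","H3","H3","H3","H3","H3","H1","H2"]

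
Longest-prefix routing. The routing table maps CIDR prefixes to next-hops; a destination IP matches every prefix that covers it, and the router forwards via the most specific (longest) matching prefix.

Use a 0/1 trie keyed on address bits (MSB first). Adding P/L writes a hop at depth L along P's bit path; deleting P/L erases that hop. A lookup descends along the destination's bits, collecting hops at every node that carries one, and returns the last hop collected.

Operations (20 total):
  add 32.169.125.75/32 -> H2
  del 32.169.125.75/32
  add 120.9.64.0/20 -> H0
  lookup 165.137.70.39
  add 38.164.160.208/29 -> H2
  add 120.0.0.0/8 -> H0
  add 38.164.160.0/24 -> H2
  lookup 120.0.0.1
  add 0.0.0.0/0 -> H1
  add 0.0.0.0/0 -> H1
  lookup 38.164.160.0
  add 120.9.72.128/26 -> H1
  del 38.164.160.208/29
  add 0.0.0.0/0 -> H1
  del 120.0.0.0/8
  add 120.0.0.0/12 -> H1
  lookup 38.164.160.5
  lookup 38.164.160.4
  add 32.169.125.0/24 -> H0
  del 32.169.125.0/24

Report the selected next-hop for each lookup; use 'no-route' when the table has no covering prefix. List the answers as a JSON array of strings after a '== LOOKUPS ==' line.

Trace:
  + 32.169.125.75/32 (H2) depth=32
  del 32.169.125.75/32 (clear depth 32)
  + 120.9.64.0/20 (H0) depth=20
  ? 165.137.70.39  path d0:-  best=no-route
  + 38.164.160.208/29 (H2) depth=29
  + 120.0.0.0/8 (H0) depth=8
  + 38.164.160.0/24 (H2) depth=24
  ? 120.0.0.1  path d0:-→d1:-→d2:-→d3:-→d4:-→d5:-→d6:-→d7:-→d8:H0→d9:-→d10:-→d11:-→d12:-  best=H0
  + 0.0.0.0/0 (H1) depth=0
  + 0.0.0.0/0 (H1) depth=0
  ? 38.164.160.0  path d0:H1→d1:-→d2:-→d3:-→d4:-→d5:-→d6:-→d7:-→d8:-→d9:-→d10:-→d11:-→d12:-→d13:-→d14:-→d15:-→d16:-→d17:-→d18:-→d19:-→d20:-→d21:-→d22:-→d23:-→d24:H2  best=H2
  + 120.9.72.128/26 (H1) depth=26
  del 38.164.160.208/29 (clear depth 29)
  + 0.0.0.0/0 (H1) depth=0
  del 120.0.0.0/8 (clear depth 8)
  + 120.0.0.0/12 (H1) depth=12
  ? 38.164.160.5  path d0:H1→d1:-→d2:-→d3:-→d4:-→d5:-→d6:-→d7:-→d8:-→d9:-→d10:-→d11:-→d12:-→d13:-→d14:-→d15:-→d16:-→d17:-→d18:-→d19:-→d20:-→d21:-→d22:-→d23:-→d24:H2  best=H2
  ? 38.164.160.4  path d0:H1→d1:-→d2:-→d3:-→d4:-→d5:-→d6:-→d7:-→d8:-→d9:-→d10:-→d11:-→d12:-→d13:-→d14:-→d15:-→d16:-→d17:-→d18:-→d19:-→d20:-→d21:-→d22:-→d23:-→d24:H2  best=H2
  + 32.169.125.0/24 (H0) depth=24
  del 32.169.125.0/24 (clear depth 24)

== LOOKUPS ==
["no-route","H0","H2","H2","H2"]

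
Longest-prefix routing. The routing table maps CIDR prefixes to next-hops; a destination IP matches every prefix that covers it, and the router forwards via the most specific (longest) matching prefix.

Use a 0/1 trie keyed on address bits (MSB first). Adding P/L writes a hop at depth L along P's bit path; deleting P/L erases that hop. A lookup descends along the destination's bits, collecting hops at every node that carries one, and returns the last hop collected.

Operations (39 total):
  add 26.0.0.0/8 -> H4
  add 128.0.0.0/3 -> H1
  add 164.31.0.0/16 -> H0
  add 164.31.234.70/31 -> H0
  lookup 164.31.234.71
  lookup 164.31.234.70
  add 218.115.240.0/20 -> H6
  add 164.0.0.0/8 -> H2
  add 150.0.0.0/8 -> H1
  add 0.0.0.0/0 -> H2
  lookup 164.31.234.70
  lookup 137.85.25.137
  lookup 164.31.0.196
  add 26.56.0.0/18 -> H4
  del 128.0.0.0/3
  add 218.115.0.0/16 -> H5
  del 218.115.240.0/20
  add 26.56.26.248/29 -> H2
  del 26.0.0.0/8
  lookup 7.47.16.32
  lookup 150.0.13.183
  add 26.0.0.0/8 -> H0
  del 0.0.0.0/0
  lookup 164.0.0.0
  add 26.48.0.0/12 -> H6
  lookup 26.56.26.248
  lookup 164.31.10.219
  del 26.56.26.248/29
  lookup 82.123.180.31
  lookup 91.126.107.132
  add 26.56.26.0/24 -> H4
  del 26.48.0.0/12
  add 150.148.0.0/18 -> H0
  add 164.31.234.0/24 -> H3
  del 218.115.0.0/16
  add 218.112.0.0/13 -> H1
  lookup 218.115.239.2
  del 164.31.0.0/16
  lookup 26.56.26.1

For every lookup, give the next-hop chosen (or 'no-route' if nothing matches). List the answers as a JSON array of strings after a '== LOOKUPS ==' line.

Apply in order:
  add 26.0.0.0/8 -> H4 at depth 8
  add 128.0.0.0/3 -> H1 at depth 3
  add 164.31.0.0/16 -> H0 at depth 16
  add 164.31.234.70/31 -> H0 at depth 31
  Q 164.31.234.71: descend 1010010000011111111010100100011 ; hops seen [H0,H0] ; pick H0
  Q 164.31.234.70: descend 1010010000011111111010100100011 ; hops seen [H0,H0] ; pick H0
  add 218.115.240.0/20 -> H6 at depth 20
  add 164.0.0.0/8 -> H2 at depth 8
  add 150.0.0.0/8 -> H1 at depth 8
  add 0.0.0.0/0 -> H2 at depth 0
  Q 164.31.234.70: descend 1010010000011111111010100100011 ; hops seen [H2,H2,H0,H0] ; pick H0
  Q 137.85.25.137: descend 100 ; hops seen [H2,H1] ; pick H1
  Q 164.31.0.196: descend 1010010000011111 ; hops seen [H2,H2,H0] ; pick H0
  add 26.56.0.0/18 -> H4 at depth 18
  del 128.0.0.0/3 (clear depth 3)
  add 218.115.0.0/16 -> H5 at depth 16
  del 218.115.240.0/20 (clear depth 20)
  add 26.56.26.248/29 -> H2 at depth 29
  del 26.0.0.0/8 (clear depth 8)
  Q 7.47.16.32: descend 000 ; hops seen [H2] ; pick H2
  Q 150.0.13.183: descend 10010110 ; hops seen [H2,H1] ; pick H1
  add 26.0.0.0/8 -> H0 at depth 8
  del 0.0.0.0/0 (clear depth 0)
  Q 164.0.0.0: descend 10100100000 ; hops seen [H2] ; pick H2
  add 26.48.0.0/12 -> H6 at depth 12
  Q 26.56.26.248: descend 00011010001110000001101011111 ; hops seen [H0,H6,H4,H2] ; pick H2
  Q 164.31.10.219: descend 1010010000011111 ; hops seen [H2,H0] ; pick H0
  del 26.56.26.248/29 (clear depth 29)
  Q 82.123.180.31: descend 0 ; hops seen [∅] ; pick no-route
  Q 91.126.107.132: descend 0 ; hops seen [∅] ; pick no-route
  add 26.56.26.0/24 -> H4 at depth 24
  del 26.48.0.0/12 (clear depth 12)
  add 150.148.0.0/18 -> H0 at depth 18
  add 164.31.234.0/24 -> H3 at depth 24
  del 218.115.0.0/16 (clear depth 16)
  add 218.112.0.0/13 -> H1 at depth 13
  Q 218.115.239.2: descend 1101101001110011111 ; hops seen [H1] ; pick H1
  del 164.31.0.0/16 (clear depth 16)
  Q 26.56.26.1: descend 000110100011100000011010 ; hops seen [H0,H4,H4] ; pick H4

== LOOKUPS ==
["H0","H0","H0","H1","H0","H2","H1","H2","H2","H0","no-route","no-route","H1","H4"]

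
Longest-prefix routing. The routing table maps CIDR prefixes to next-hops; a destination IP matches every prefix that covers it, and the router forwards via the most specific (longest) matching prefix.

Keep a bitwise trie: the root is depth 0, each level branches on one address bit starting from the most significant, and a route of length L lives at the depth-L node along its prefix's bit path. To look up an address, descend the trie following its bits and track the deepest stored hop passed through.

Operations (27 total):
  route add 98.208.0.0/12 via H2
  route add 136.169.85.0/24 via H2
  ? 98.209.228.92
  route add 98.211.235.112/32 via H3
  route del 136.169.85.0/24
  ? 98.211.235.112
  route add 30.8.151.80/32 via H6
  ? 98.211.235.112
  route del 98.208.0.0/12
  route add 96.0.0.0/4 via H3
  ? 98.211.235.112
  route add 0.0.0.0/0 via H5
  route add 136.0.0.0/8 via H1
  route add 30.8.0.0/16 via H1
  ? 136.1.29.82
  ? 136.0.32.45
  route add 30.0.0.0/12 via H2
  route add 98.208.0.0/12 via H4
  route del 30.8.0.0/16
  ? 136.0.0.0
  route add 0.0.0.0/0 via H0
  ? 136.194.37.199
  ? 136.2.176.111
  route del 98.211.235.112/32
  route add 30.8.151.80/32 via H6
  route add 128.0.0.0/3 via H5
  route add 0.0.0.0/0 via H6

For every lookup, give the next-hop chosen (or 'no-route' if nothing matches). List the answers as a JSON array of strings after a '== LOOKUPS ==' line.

Process each operation:
  + 98.208.0.0/12 (H2) depth=12
  + 136.169.85.0/24 (H2) depth=24
  lookup 98.209.228.92: bits 011000101101 walk d0:-→d1:-→d2:-→d3:-→d4:-→d5:-→d6:-→d7:-→d8:-→d9:-→d10:-→d11:-→d12:H2 -> H2
  + 98.211.235.112/32 (H3) depth=32
  del 136.169.85.0/24 (clear depth 24)
  lookup 98.211.235.112: bits 01100010110100111110101101110000 walk d0:-→d1:-→d2:-→d3:-→d4:-→d5:-→d6:-→d7:-→d8:-→d9:-→d10:-→d11:-→d12:H2→d13:-→d14:-→d15:-→d16:-→d17:-→d18:-→d19:-→d20:-→d21:-→d22:-→d23:-→d24:-→d25:-→d26:-→d27:-→d28:-→d29:-→d30:-→d31:-→d32:H3 -> H3
  + 30.8.151.80/32 (H6) depth=32
  lookup 98.211.235.112: bits 01100010110100111110101101110000 walk d0:-→d1:-→d2:-→d3:-→d4:-→d5:-→d6:-→d7:-→d8:-→d9:-→d10:-→d11:-→d12:H2→d13:-→d14:-→d15:-→d16:-→d17:-→d18:-→d19:-→d20:-→d21:-→d22:-→d23:-→d24:-→d25:-→d26:-→d27:-→d28:-→d29:-→d30:-→d31:-→d32:H3 -> H3
  del 98.208.0.0/12 (clear depth 12)
  + 96.0.0.0/4 (H3) depth=4
  lookup 98.211.235.112: bits 01100010110100111110101101110000 walk d0:-→d1:-→d2:-→d3:-→d4:H3→d5:-→d6:-→d7:-→d8:-→d9:-→d10:-→d11:-→d12:-→d13:-→d14:-→d15:-→d16:-→d17:-→d18:-→d19:-→d20:-→d21:-→d22:-→d23:-→d24:-→d25:-→d26:-→d27:-→d28:-→d29:-→d30:-→d31:-→d32:H3 -> H3
  + 0.0.0.0/0 (H5) depth=0
  + 136.0.0.0/8 (H1) depth=8
  + 30.8.0.0/16 (H1) depth=16
  lookup 136.1.29.82: bits 10001000 walk d0:H5→d1:-→d2:-→d3:-→d4:-→d5:-→d6:-→d7:-→d8:H1 -> H1
  lookup 136.0.32.45: bits 10001000 walk d0:H5→d1:-→d2:-→d3:-→d4:-→d5:-→d6:-→d7:-→d8:H1 -> H1
  + 30.0.0.0/12 (H2) depth=12
  + 98.208.0.0/12 (H4) depth=12
  del 30.8.0.0/16 (clear depth 16)
  lookup 136.0.0.0: bits 10001000 walk d0:H5→d1:-→d2:-→d3:-→d4:-→d5:-→d6:-→d7:-→d8:H1 -> H1
  + 0.0.0.0/0 (H0) depth=0
  lookup 136.194.37.199: bits 100010001 walk d0:H0→d1:-→d2:-→d3:-→d4:-→d5:-→d6:-→d7:-→d8:H1→d9:- -> H1
  lookup 136.2.176.111: bits 10001000 walk d0:H0→d1:-→d2:-→d3:-→d4:-→d5:-→d6:-→d7:-→d8:H1 -> H1
  del 98.211.235.112/32 (clear depth 32)
  + 30.8.151.80/32 (H6) depth=32
  + 128.0.0.0/3 (H5) depth=3
  + 0.0.0.0/0 (H6) depth=0

== LOOKUPS ==
["H2","H3","H3","H3","H1","H1","H1","H1","H1"]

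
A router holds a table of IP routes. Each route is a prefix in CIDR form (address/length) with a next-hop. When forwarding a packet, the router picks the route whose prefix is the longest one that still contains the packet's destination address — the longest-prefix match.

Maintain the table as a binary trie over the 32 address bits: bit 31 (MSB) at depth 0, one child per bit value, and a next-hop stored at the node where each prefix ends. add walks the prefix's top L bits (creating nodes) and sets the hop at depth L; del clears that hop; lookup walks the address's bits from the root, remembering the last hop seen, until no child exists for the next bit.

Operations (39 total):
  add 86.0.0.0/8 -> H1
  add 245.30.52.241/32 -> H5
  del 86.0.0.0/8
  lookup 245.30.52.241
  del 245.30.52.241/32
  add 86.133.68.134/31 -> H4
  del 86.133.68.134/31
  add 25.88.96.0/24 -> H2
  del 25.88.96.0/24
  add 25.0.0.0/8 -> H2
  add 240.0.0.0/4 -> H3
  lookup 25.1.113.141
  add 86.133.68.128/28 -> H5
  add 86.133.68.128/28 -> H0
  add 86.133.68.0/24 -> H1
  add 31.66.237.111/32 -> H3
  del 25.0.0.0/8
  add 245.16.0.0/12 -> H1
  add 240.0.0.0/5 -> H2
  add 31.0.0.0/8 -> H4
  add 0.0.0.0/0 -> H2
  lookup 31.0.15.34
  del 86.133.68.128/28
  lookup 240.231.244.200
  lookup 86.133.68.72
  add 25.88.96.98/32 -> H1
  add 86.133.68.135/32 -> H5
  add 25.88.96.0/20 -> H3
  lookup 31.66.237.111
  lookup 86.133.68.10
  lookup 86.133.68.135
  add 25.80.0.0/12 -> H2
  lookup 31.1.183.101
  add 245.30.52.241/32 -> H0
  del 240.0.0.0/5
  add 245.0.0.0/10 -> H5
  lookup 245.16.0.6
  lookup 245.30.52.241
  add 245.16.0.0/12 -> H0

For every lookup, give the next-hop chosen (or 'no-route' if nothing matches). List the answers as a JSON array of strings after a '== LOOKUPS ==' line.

Apply in order:
  + 86.0.0.0/8 (H1) depth=8
  + 245.30.52.241/32 (H5) depth=32
  del 86.0.0.0/8 (clear depth 8)
  Q 245.30.52.241: descend 11110101000111100011010011110001 ; hops seen [H5] ; pick H5
  del 245.30.52.241/32 (clear depth 32)
  + 86.133.68.134/31 (H4) depth=31
  del 86.133.68.134/31 (clear depth 31)
  + 25.88.96.0/24 (H2) depth=24
  del 25.88.96.0/24 (clear depth 24)
  + 25.0.0.0/8 (H2) depth=8
  + 240.0.0.0/4 (H3) depth=4
  Q 25.1.113.141: descend 000110010 ; hops seen [H2] ; pick H2
  + 86.133.68.128/28 (H5) depth=28
  + 86.133.68.128/28 (H0) depth=28
  + 86.133.68.0/24 (H1) depth=24
  + 31.66.237.111/32 (H3) depth=32
  del 25.0.0.0/8 (clear depth 8)
  + 245.16.0.0/12 (H1) depth=12
  + 240.0.0.0/5 (H2) depth=5
  + 31.0.0.0/8 (H4) depth=8
  + 0.0.0.0/0 (H2) depth=0
  Q 31.0.15.34: descend 000111110 ; hops seen [H2,H4] ; pick H4
  del 86.133.68.128/28 (clear depth 28)
  Q 240.231.244.200: descend 11110 ; hops seen [H2,H3,H2] ; pick H2
  Q 86.133.68.72: descend 010101101000010101000100 ; hops seen [H2,H1] ; pick H1
  + 25.88.96.98/32 (H1) depth=32
  + 86.133.68.135/32 (H5) depth=32
  + 25.88.96.0/20 (H3) depth=20
  Q 31.66.237.111: descend 00011111010000101110110101101111 ; hops seen [H2,H4,H3] ; pick H3
  Q 86.133.68.10: descend 010101101000010101000100 ; hops seen [H2,H1] ; pick H1
  Q 86.133.68.135: descend 01010110100001010100010010000111 ; hops seen [H2,H1,H5] ; pick H5
  + 25.80.0.0/12 (H2) depth=12
  Q 31.1.183.101: descend 000111110 ; hops seen [H2,H4] ; pick H4
  + 245.30.52.241/32 (H0) depth=32
  del 240.0.0.0/5 (clear depth 5)
  + 245.0.0.0/10 (H5) depth=10
  Q 245.16.0.6: descend 111101010001 ; hops seen [H2,H3,H5,H1] ; pick H1
  Q 245.30.52.241: descend 11110101000111100011010011110001 ; hops seen [H2,H3,H5,H1,H0] ; pick H0
  + 245.16.0.0/12 (H0) depth=12

== LOOKUPS ==
["H5","H2","H4","H2","H1","H3","H1","H5","H4","H1","H0"]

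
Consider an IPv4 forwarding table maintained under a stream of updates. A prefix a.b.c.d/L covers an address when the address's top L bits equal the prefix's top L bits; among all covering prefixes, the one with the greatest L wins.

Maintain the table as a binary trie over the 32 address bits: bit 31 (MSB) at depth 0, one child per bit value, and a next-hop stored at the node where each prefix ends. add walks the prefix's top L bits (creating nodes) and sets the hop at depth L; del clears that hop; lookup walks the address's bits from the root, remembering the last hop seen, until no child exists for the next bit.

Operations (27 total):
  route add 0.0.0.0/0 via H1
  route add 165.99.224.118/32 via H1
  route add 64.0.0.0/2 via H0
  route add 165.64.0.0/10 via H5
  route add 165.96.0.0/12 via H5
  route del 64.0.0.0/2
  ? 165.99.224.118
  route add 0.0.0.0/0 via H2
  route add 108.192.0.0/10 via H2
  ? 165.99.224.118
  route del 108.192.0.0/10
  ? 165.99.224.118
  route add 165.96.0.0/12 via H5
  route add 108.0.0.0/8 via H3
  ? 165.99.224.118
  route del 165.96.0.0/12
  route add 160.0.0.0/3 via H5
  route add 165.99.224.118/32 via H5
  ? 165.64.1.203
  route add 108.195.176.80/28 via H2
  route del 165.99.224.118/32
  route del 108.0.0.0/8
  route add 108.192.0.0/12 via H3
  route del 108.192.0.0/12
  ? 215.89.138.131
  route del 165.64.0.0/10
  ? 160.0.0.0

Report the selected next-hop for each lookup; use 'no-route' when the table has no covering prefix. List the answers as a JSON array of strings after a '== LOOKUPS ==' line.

Apply in order:
  add 0.0.0.0/0 -> H1 at depth 0
  add 165.99.224.118/32 -> H1 at depth 32
  add 64.0.0.0/2 -> H0 at depth 2
  add 165.64.0.0/10 -> H5 at depth 10
  add 165.96.0.0/12 -> H5 at depth 12
  - 64.0.0.0/2 clear@2
  Q 165.99.224.118: descend 10100101011000111110000001110110 ; hops seen [H1,H5,H5,H1] ; pick H1
  add 0.0.0.0/0 -> H2 at depth 0
  add 108.192.0.0/10 -> H2 at depth 10
  Q 165.99.224.118: descend 10100101011000111110000001110110 ; hops seen [H2,H5,H5,H1] ; pick H1
  - 108.192.0.0/10 clear@10
  Q 165.99.224.118: descend 10100101011000111110000001110110 ; hops seen [H2,H5,H5,H1] ; pick H1
  add 165.96.0.0/12 -> H5 at depth 12
  add 108.0.0.0/8 -> H3 at depth 8
  Q 165.99.224.118: descend 10100101011000111110000001110110 ; hops seen [H2,H5,H5,H1] ; pick H1
  - 165.96.0.0/12 clear@12
  add 160.0.0.0/3 -> H5 at depth 3
  add 165.99.224.118/32 -> H5 at depth 32
  Q 165.64.1.203: descend 1010010101 ; hops seen [H2,H5,H5] ; pick H5
  add 108.195.176.80/28 -> H2 at depth 28
  - 165.99.224.118/32 clear@32
  - 108.0.0.0/8 clear@8
  add 108.192.0.0/12 -> H3 at depth 12
  - 108.192.0.0/12 clear@12
  Q 215.89.138.131: descend 1 ; hops seen [H2] ; pick H2
  - 165.64.0.0/10 clear@10
  Q 160.0.0.0: descend 10100 ; hops seen [H2,H5] ; pick H5

== LOOKUPS ==
["H1","H1","H1","H1","H5","H2","H5"]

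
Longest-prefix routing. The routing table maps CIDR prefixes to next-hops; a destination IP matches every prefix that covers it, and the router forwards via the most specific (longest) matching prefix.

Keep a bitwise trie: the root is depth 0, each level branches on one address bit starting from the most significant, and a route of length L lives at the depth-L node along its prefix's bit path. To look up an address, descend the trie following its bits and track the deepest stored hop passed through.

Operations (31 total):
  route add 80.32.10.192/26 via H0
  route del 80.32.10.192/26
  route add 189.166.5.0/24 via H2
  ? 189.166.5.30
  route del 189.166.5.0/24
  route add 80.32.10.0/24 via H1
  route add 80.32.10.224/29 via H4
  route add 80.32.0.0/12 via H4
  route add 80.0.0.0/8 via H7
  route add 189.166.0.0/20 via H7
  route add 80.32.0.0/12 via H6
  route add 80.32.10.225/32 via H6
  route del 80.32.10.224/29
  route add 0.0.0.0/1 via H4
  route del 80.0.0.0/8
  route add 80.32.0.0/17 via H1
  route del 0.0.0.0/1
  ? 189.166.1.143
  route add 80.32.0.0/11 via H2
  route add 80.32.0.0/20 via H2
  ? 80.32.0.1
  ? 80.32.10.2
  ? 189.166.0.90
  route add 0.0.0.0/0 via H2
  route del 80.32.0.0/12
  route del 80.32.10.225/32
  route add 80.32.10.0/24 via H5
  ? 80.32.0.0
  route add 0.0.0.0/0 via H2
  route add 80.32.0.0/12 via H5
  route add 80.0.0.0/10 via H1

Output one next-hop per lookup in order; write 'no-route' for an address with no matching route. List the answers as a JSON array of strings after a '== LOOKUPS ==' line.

Process each operation:
  add 80.32.10.192/26 -> H0 at depth 26
  del 80.32.10.192/26 (clear depth 26)
  add 189.166.5.0/24 -> H2 at depth 24
  Q 189.166.5.30: descend 101111011010011000000101 ; hops seen [H2] ; pick H2
  del 189.166.5.0/24 (clear depth 24)
  add 80.32.10.0/24 -> H1 at depth 24
  add 80.32.10.224/29 -> H4 at depth 29
  add 80.32.0.0/12 -> H4 at depth 12
  add 80.0.0.0/8 -> H7 at depth 8
  add 189.166.0.0/20 -> H7 at depth 20
  add 80.32.0.0/12 -> H6 at depth 12
  add 80.32.10.225/32 -> H6 at depth 32
  del 80.32.10.224/29 (clear depth 29)
  add 0.0.0.0/1 -> H4 at depth 1
  del 80.0.0.0/8 (clear depth 8)
  add 80.32.0.0/17 -> H1 at depth 17
  del 0.0.0.0/1 (clear depth 1)
  Q 189.166.1.143: descend 101111011010011000000 ; hops seen [H7] ; pick H7
  add 80.32.0.0/11 -> H2 at depth 11
  add 80.32.0.0/20 -> H2 at depth 20
  Q 80.32.0.1: descend 01010000001000000000 ; hops seen [H2,H6,H1,H2] ; pick H2
  Q 80.32.10.2: descend 010100000010000000001010 ; hops seen [H2,H6,H1,H2,H1] ; pick H1
  Q 189.166.0.90: descend 101111011010011000000 ; hops seen [H7] ; pick H7
  add 0.0.0.0/0 -> H2 at depth 0
  del 80.32.0.0/12 (clear depth 12)
  del 80.32.10.225/32 (clear depth 32)
  add 80.32.10.0/24 -> H5 at depth 24
  Q 80.32.0.0: descend 01010000001000000000 ; hops seen [H2,H2,H1,H2] ; pick H2
  add 0.0.0.0/0 -> H2 at depth 0
  add 80.32.0.0/12 -> H5 at depth 12
  add 80.0.0.0/10 -> H1 at depth 10

== LOOKUPS ==
["H2","H7","H2","H1","H7","H2"]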